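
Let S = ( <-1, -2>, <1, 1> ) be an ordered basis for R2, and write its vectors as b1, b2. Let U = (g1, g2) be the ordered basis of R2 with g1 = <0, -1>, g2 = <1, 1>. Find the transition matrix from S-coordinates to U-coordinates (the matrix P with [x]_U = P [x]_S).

[[1, 0], [-1, 1]]

Let M have columns bj and N have columns gj. Then for every x, N [x]_U = x = M [x]_S, so P = N^(-1) M.
Since det N = 1, N^(-1) has integer entries; multiplying gives P = [[1, 0], [-1, 1]].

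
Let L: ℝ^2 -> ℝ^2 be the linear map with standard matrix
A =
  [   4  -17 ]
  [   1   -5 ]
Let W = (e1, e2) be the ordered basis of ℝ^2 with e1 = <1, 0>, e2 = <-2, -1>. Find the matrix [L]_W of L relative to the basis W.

[[2, 3], [-1, -3]]

The j-th column of [L]_W is [L(ej)]_W.
L(e1) = A e1 = <4, 1> = 2e1 - e2, so column 1 is <2, -1>.
Repeating for e2 and assembling the columns gives [[2, 3], [-1, -3]].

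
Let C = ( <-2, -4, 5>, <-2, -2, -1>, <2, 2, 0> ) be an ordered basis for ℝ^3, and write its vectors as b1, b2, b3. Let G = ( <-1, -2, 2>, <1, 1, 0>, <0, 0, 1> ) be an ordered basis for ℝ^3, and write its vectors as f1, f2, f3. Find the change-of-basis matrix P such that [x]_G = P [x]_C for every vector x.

Take x = bj: its C-coordinates are the j-th standard unit vector, so P e_j — column j of P — equals [bj]_G.
b1 = 2f1 + 0·f2 + f3, giving column 1 = <2, 0, 1>; repeating for each j gives P = [[2, 0, 0], [0, -2, 2], [1, -1, 0]].

[[2, 0, 0], [0, -2, 2], [1, -1, 0]]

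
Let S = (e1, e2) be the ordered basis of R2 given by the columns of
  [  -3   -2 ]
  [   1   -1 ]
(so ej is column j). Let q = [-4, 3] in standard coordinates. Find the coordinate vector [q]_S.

[2, -1]

[q]_S is the unique c with M c = q, where M has columns e1, e2.
System: -3c_1 - 2c_2 = -4, c_1 - c_2 = 3; solving gives c_1 = 2, c_2 = -1.
Check: 2e1 - e2 = [-4, 3].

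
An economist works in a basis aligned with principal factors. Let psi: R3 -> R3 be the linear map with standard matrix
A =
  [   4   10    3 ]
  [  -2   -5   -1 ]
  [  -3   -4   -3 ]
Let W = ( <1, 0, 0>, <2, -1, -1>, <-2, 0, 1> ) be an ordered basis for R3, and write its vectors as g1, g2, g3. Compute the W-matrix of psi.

[[-2, -3, 1], [2, -2, -3], [-1, -1, 0]]

With P the matrix whose columns are g1, ..., g3, [psi]_W = P^(-1) A P.
Column by column: psi(g1) = A g1 = <4, -2, -3>; its W-coordinates <-2, 2, -1> give column 1.
Continuing for each basis vector yields [psi]_W = [[-2, -3, 1], [2, -2, -3], [-1, -1, 0]].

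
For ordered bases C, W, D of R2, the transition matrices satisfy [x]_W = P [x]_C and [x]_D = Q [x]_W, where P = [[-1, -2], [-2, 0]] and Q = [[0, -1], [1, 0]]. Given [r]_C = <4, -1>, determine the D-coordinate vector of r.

Composing the changes, [r]_D = Q P [r]_C.
Q P = [[2, 0], [-1, -2]]; applying this to <4, -1> gives <8, -2>.

<8, -2>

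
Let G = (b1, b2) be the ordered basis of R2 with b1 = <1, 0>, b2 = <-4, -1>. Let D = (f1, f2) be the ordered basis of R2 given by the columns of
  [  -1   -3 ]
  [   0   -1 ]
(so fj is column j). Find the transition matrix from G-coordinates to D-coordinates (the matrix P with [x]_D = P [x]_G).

Column j of P is [bj]_D, since P maps G-coordinates to D-coordinates.
Expressing b1 in D: b1 = -f1 + 0·f2, so column 1 of P is <-1, 0>.
Doing the same for each bj gives P = [[-1, 1], [0, 1]].

[[-1, 1], [0, 1]]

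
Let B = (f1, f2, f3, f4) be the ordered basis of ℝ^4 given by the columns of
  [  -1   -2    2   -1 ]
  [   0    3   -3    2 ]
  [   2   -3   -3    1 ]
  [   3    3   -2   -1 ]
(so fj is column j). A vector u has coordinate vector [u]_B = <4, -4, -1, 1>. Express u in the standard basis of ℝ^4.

<1, -7, 24, 1>

By definition u = 4f1 - 4f2 - f3 + f4.
Summing componentwise gives <1, -7, 24, 1>.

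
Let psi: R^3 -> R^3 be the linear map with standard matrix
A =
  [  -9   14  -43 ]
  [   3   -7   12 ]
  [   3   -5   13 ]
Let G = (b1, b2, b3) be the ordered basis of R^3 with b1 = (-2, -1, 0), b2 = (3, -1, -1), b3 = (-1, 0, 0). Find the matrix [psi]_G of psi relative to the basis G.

Let P have columns b1, ..., b3. Then [psi]_G = P^(-1) A P.
Here det P = -1, so P^(-1) is integer; computing A P first and then P^(-1)(A P) gives [[-2, -3, 0], [1, -1, 3], [3, 1, 0]].

[[-2, -3, 0], [1, -1, 3], [3, 1, 0]]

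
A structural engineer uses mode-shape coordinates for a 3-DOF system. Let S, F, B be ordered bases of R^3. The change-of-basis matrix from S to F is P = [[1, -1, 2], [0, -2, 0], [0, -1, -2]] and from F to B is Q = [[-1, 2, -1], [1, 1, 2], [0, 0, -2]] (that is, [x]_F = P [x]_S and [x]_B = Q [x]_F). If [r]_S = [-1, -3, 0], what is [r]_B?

First [r]_F = P [r]_S = [2, 6, 3].
Then [r]_B = Q [r]_F = [7, 14, -6].

[7, 14, -6]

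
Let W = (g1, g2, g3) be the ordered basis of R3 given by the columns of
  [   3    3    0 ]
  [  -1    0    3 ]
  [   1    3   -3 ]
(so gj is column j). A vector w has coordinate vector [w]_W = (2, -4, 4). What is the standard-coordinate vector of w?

By definition w = 2g1 - 4g2 + 4g3.
Summing componentwise gives (-6, 10, -22).

(-6, 10, -22)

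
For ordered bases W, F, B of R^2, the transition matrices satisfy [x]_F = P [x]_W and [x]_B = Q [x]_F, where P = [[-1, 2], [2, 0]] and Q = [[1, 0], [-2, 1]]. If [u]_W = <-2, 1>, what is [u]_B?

<4, -12>

Composing the changes, [u]_B = Q P [u]_W.
Q P = [[-1, 2], [4, -4]]; applying this to <-2, 1> gives <4, -12>.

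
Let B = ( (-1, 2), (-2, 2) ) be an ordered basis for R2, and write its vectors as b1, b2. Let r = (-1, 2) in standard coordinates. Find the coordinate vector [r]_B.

We seek scalars with c_1 b1 + c_2 b2 = r; equivalently solve M c = r where the columns of M are b1, b2.
System: -c_1 - 2c_2 = -1, 2c_1 + 2c_2 = 2; solving gives c_1 = 1, c_2 = 0.
Check: b1 + 0·b2 = (-1, 2).

(1, 0)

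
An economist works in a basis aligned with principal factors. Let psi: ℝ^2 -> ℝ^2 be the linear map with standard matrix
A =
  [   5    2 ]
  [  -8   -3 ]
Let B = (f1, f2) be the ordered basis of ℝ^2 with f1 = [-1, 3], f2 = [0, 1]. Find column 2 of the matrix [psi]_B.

Compute psi(f2) = A f2 = [2, -3] in standard coordinates.
Then write this in B-coordinates: solve for y in y_1 f1 + y_2 f2 = [2, -3].
This gives y = [-2, 3], which is column 2 of [psi]_B.

[-2, 3]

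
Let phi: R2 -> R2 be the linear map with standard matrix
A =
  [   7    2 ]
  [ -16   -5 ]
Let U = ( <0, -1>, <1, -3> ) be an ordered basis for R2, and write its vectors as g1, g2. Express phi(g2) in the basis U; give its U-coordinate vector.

Compute phi(g2) = A g2 = <1, -1> in standard coordinates.
Then write this in U-coordinates: solve for y in y_1 g1 + y_2 g2 = <1, -1>.
This gives y = <-2, 1>, which is column 2 of [phi]_U.

<-2, 1>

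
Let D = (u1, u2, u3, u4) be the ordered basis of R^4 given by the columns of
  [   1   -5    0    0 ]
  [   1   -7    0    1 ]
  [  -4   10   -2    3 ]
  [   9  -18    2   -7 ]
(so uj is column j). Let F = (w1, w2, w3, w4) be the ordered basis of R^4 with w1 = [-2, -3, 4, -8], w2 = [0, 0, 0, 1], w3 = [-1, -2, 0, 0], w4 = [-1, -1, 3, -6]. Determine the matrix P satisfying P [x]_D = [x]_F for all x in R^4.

[[-1, 1, -2, 0], [1, 2, -2, -1], [1, 1, 2, -1], [0, 2, 2, 1]]

Take x = uj: its D-coordinates are the j-th standard unit vector, so P e_j — column j of P — equals [uj]_F.
u1 = -w1 + w2 + w3 + 0·w4, giving column 1 = [-1, 1, 1, 0]; repeating for each j gives P = [[-1, 1, -2, 0], [1, 2, -2, -1], [1, 1, 2, -1], [0, 2, 2, 1]].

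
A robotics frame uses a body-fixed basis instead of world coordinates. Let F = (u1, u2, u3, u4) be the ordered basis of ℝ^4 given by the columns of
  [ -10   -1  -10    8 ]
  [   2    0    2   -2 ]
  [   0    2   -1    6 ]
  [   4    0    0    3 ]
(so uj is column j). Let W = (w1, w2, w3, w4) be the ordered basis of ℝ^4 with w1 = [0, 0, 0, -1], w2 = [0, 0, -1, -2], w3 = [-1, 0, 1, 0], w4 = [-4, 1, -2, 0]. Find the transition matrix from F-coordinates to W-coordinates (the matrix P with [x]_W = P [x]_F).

Column j of P is [uj]_W, since P maps F-coordinates to W-coordinates.
Expressing u1 in W: u1 = 0·w1 - 2w2 + 2w3 + 2w4, so column 1 of P is [0, -2, 2, 2].
Doing the same for each uj gives P = [[0, 2, 2, 1], [-2, -1, -1, -2], [2, 1, 2, 0], [2, 0, 2, -2]].

[[0, 2, 2, 1], [-2, -1, -1, -2], [2, 1, 2, 0], [2, 0, 2, -2]]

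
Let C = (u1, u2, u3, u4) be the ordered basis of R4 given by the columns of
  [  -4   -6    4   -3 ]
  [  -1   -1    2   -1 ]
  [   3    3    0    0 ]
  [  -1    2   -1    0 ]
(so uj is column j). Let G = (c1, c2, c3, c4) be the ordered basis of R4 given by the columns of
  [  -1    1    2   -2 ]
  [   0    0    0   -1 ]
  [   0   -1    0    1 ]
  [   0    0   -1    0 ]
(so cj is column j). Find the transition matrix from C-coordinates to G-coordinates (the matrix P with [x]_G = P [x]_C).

Let M have columns uj and N have columns cj. Then for every x, N [x]_G = x = M [x]_C, so P = N^(-1) M.
Since det N = 1, N^(-1) has integer entries; multiplying gives P = [[2, -2, 0, 2], [-2, -2, -2, 1], [1, -2, 1, 0], [1, 1, -2, 1]].

[[2, -2, 0, 2], [-2, -2, -2, 1], [1, -2, 1, 0], [1, 1, -2, 1]]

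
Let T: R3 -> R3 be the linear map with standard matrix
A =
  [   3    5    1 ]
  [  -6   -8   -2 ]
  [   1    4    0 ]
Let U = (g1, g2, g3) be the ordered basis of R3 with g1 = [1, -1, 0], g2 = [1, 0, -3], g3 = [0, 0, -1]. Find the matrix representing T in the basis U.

With P the matrix whose columns are g1, ..., g3, [T]_U = P^(-1) A P.
Column by column: T(g1) = A g1 = [-2, 2, -3]; its U-coordinates [-2, 0, 3] give column 1.
Continuing for each basis vector yields [T]_U = [[-2, 0, -2], [0, 0, 1], [3, -1, -3]].

[[-2, 0, -2], [0, 0, 1], [3, -1, -3]]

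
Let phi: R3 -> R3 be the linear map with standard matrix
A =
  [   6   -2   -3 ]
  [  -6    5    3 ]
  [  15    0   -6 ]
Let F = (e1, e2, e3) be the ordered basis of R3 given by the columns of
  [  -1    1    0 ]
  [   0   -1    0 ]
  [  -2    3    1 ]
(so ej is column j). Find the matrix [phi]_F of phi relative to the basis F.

[[0, 3, 0], [0, 2, -3], [-3, -3, 3]]

With P the matrix whose columns are e1, ..., e3, [phi]_F = P^(-1) A P.
Column by column: phi(e1) = A e1 = <0, 0, -3>; its F-coordinates <0, 0, -3> give column 1.
Continuing for each basis vector yields [phi]_F = [[0, 3, 0], [0, 2, -3], [-3, -3, 3]].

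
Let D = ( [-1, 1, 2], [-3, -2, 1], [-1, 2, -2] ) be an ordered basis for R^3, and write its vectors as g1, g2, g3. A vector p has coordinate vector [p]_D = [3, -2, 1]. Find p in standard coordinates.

[2, 9, 2]

The coordinates say p = 3g1 - 2g2 + g3; adding the scaled basis vectors gives [2, 9, 2].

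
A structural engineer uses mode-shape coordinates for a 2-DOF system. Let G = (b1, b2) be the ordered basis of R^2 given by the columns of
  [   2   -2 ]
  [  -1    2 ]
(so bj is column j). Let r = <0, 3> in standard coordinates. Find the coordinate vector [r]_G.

[r]_G is the unique c with M c = r, where M has columns b1, b2.
System: 2c_1 - 2c_2 = 0, -c_1 + 2c_2 = 3; solving gives c_1 = 3, c_2 = 3.
Check: 3b1 + 3b2 = <0, 3>.

<3, 3>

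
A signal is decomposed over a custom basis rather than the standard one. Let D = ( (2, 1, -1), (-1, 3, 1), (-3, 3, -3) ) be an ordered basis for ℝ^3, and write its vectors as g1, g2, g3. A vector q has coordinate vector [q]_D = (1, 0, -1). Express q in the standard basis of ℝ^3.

The coordinates say q = g1 + 0·g2 - g3; adding the scaled basis vectors gives (5, -2, 2).

(5, -2, 2)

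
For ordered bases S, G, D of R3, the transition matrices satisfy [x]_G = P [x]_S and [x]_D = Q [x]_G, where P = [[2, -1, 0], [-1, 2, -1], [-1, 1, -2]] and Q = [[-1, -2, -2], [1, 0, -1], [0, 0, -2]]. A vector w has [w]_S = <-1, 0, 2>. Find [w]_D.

First [w]_G = P [w]_S = <-2, -1, -3>.
Then [w]_D = Q [w]_G = <10, 1, 6>.

<10, 1, 6>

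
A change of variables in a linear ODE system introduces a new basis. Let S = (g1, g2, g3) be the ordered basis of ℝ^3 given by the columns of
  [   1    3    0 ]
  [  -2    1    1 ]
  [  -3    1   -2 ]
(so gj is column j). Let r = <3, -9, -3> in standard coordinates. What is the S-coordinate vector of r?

<3, 0, -3>

We seek scalars with c_1 g1 + ... + c_3 g3 = r; equivalently solve M c = r where the columns of M are g1, ..., g3.
Solving this 3x3 system gives c = (3, 0, -3).
Check: 3g1 + 0·g2 - 3g3 = <3, -9, -3>.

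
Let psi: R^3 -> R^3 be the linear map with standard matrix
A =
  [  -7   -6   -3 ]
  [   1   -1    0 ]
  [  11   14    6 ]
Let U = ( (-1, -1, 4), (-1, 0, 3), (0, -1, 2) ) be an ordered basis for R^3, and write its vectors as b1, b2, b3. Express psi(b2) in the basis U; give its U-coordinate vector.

(1, 1, 0)

Column 2 of [psi]_U is the U-coordinate vector of psi(b2).
In standard coordinates psi(b2) = A b2 = (-2, -1, 7).
Converting to U: (-2, -1, 7) = b1 + b2 + 0·b3, so the coordinate vector is (1, 1, 0).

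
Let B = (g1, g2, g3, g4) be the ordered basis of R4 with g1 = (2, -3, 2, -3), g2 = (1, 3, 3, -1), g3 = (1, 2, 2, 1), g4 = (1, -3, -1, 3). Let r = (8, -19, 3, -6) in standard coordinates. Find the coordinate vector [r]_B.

[r]_B is the unique c with M c = r, where M has columns g1, ..., g4.
Gaussian elimination on [M | r] yields c = (4, -2, 1, 1).
Check: 4g1 - 2g2 + g3 + g4 = (8, -19, 3, -6).

(4, -2, 1, 1)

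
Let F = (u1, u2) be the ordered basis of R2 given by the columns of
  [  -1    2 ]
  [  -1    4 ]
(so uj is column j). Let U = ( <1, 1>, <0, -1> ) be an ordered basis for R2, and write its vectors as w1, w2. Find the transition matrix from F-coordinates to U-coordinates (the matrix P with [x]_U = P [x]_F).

[[-1, 2], [0, -2]]

Column j of P is [uj]_U, since P maps F-coordinates to U-coordinates.
Expressing u1 in U: u1 = -w1 + 0·w2, so column 1 of P is <-1, 0>.
Doing the same for each uj gives P = [[-1, 2], [0, -2]].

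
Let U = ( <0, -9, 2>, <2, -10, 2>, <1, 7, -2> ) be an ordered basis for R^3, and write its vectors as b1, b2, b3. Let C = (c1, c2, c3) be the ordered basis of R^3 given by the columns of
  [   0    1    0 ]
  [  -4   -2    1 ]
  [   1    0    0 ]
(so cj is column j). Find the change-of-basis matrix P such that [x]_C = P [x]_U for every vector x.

[[2, 2, -2], [0, 2, 1], [-1, 2, 1]]

Column j of P is [bj]_C, since P maps U-coordinates to C-coordinates.
Expressing b1 in C: b1 = 2c1 + 0·c2 - c3, so column 1 of P is <2, 0, -1>.
Doing the same for each bj gives P = [[2, 2, -2], [0, 2, 1], [-1, 2, 1]].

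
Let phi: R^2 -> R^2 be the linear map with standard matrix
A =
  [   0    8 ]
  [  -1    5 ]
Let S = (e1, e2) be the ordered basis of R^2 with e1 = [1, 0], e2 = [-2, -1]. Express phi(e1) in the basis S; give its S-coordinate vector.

Column 1 of [phi]_S is the S-coordinate vector of phi(e1).
In standard coordinates phi(e1) = A e1 = [0, -1].
Converting to S: [0, -1] = 2e1 + e2, so the coordinate vector is [2, 1].

[2, 1]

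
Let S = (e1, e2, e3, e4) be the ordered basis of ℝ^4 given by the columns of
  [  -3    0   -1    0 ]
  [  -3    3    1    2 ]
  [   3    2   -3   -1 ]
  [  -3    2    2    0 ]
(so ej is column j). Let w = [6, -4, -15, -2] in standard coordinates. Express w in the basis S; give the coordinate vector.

[-2, -4, 0, 1]

We seek scalars with c_1 e1 + ... + c_4 e4 = w; equivalently solve M c = w where the columns of M are e1, ..., e4.
Solving this 4x4 system gives c = (-2, -4, 0, 1).
Check: -2e1 - 4e2 + 0·e3 + e4 = [6, -4, -15, -2].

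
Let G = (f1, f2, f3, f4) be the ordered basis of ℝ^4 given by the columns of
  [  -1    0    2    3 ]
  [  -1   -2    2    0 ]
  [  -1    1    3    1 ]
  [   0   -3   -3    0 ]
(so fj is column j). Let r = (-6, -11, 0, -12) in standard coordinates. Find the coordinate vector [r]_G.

(3, 4, 0, -1)

Write r = c_1 f1 + ... + c_4 f4 and solve for the c_i.
Row-reducing the augmented matrix [M | r] gives c = (3, 4, 0, -1).
Check: 3f1 + 4f2 + 0·f3 - f4 = (-6, -11, 0, -12).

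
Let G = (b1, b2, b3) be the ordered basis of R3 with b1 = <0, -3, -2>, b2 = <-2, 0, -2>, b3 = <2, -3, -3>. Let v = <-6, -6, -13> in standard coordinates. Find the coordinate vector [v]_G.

<1, 4, 1>

[v]_G is the unique c with M c = v, where M has columns b1, ..., b3.
Row-reducing the augmented matrix [M | v] gives c = (1, 4, 1).
Check: b1 + 4b2 + b3 = <-6, -6, -13>.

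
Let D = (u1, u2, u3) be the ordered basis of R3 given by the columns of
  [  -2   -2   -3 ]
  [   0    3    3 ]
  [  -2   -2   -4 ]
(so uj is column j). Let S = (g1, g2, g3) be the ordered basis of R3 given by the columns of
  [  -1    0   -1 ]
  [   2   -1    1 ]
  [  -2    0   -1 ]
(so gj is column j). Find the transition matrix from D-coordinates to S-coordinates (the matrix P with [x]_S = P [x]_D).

[[0, 0, 1], [2, -1, 1], [2, 2, 2]]

Take x = uj: its D-coordinates are the j-th standard unit vector, so P e_j — column j of P — equals [uj]_S.
u1 = 0·g1 + 2g2 + 2g3, giving column 1 = (0, 2, 2); repeating for each j gives P = [[0, 0, 1], [2, -1, 1], [2, 2, 2]].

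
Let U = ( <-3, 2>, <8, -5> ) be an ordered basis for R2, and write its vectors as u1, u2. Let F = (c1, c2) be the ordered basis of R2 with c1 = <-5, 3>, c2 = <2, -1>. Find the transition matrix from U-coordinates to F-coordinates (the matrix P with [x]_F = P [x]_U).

Take x = uj: its U-coordinates are the j-th standard unit vector, so P e_j — column j of P — equals [uj]_F.
u1 = c1 + c2, giving column 1 = <1, 1>; repeating for each j gives P = [[1, -2], [1, -1]].

[[1, -2], [1, -1]]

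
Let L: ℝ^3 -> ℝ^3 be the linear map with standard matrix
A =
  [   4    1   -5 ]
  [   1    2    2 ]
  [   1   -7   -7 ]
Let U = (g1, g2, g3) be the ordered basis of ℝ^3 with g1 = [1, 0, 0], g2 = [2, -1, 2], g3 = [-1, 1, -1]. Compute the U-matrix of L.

[[3, 2, 3], [2, -1, -2], [3, 3, -3]]

With P the matrix whose columns are g1, ..., g3, [L]_U = P^(-1) A P.
Column by column: L(g1) = A g1 = [4, 1, 1]; its U-coordinates [3, 2, 3] give column 1.
Continuing for each basis vector yields [L]_U = [[3, 2, 3], [2, -1, -2], [3, 3, -3]].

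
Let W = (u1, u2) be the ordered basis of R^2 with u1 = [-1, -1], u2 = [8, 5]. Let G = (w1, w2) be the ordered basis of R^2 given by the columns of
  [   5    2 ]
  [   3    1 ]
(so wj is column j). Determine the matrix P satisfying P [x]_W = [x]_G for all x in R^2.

Column j of P is [uj]_G, since P maps W-coordinates to G-coordinates.
Expressing u1 in G: u1 = -w1 + 2w2, so column 1 of P is [-1, 2].
Doing the same for each uj gives P = [[-1, 2], [2, -1]].

[[-1, 2], [2, -1]]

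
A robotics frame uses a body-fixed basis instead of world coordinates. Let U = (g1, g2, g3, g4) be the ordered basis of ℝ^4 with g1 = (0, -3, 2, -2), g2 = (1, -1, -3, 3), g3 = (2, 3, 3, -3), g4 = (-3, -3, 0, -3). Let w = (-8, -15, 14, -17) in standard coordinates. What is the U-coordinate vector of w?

(4, -3, -1, 1)

Write w = c_1 g1 + ... + c_4 g4 and solve for the c_i.
Row-reducing the augmented matrix [M | w] gives c = (4, -3, -1, 1).
Check: 4g1 - 3g2 - g3 + g4 = (-8, -15, 14, -17).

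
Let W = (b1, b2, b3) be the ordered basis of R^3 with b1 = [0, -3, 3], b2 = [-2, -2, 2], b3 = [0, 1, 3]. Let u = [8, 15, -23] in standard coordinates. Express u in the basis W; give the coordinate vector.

We seek scalars with c_1 b1 + ... + c_3 b3 = u; equivalently solve M c = u where the columns of M are b1, ..., b3.
Row-reducing the augmented matrix [M | u] gives c = (-3, -4, -2).
Check: -3b1 - 4b2 - 2b3 = [8, 15, -23].

[-3, -4, -2]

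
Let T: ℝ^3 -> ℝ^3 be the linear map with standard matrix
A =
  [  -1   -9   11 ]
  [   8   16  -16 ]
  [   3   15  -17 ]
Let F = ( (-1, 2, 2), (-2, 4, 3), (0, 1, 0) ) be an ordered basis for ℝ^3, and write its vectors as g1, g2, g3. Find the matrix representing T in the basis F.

Let P have columns g1, ..., g3. Then [T]_F = P^(-1) A P.
Here det P = -1, so P^(-1) is integer; computing A P first and then P^(-1)(A P) gives [[1, 3, 3], [-3, -1, 3], [2, -2, -2]].

[[1, 3, 3], [-3, -1, 3], [2, -2, -2]]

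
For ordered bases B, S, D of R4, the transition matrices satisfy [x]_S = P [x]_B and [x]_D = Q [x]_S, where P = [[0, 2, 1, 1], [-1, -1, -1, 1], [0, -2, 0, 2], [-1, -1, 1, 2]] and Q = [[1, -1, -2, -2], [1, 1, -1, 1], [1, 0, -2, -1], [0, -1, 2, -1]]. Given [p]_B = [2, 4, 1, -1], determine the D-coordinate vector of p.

Apply P to get S-coordinates [8, -8, -10, -7], then Q to get D-coordinates.
The result is [p]_D = [50, 3, 35, -5].

[50, 3, 35, -5]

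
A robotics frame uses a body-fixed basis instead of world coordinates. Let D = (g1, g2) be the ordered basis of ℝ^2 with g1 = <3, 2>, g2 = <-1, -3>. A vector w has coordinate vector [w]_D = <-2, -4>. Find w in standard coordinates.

The coordinates say w = -2g1 - 4g2; adding the scaled basis vectors gives <-2, 8>.

<-2, 8>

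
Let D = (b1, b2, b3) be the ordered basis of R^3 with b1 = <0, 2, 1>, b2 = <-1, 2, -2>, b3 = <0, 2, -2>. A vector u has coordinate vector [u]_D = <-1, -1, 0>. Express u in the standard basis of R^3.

<1, -4, 1>

By definition u = -b1 - b2 + 0·b3.
Summing componentwise gives <1, -4, 1>.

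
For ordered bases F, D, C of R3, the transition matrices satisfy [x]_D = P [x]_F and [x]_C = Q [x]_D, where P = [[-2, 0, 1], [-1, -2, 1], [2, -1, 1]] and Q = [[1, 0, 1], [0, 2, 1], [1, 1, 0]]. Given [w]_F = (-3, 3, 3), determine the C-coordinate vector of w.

(3, -6, 9)

First [w]_D = P [w]_F = (9, 0, -6).
Then [w]_C = Q [w]_D = (3, -6, 9).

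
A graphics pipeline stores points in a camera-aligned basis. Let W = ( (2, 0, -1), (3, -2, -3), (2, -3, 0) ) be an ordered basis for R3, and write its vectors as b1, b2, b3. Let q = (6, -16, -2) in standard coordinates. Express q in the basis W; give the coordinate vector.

(-4, 2, 4)

We seek scalars with c_1 b1 + ... + c_3 b3 = q; equivalently solve M c = q where the columns of M are b1, ..., b3.
Gaussian elimination on [M | q] yields c = (-4, 2, 4).
Check: -4b1 + 2b2 + 4b3 = (6, -16, -2).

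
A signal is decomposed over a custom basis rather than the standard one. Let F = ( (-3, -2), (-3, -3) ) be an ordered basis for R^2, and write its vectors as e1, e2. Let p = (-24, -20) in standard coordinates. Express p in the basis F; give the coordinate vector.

[p]_F is the unique c with M c = p, where M has columns e1, e2.
System: -3c_1 - 3c_2 = -24, -2c_1 - 3c_2 = -20; solving gives c_1 = 4, c_2 = 4.
Check: 4e1 + 4e2 = (-24, -20).

(4, 4)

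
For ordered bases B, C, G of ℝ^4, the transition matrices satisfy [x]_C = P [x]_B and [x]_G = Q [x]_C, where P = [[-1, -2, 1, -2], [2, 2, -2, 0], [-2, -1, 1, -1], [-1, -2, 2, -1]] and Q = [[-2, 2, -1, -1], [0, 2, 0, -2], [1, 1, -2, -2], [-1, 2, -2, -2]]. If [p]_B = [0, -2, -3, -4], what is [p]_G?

[-19, 0, 1, -15]

Composing the changes, [p]_G = Q P [p]_B.
Q P = [[9, 11, -9, 6], [6, 8, -8, 2], [7, 6, -7, 2], [11, 12, -11, 6]]; applying this to [0, -2, -3, -4] gives [-19, 0, 1, -15].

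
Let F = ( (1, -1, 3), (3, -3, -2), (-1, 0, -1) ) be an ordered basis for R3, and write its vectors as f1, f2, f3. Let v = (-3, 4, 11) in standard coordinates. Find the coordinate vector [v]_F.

[v]_F is the unique c with M c = v, where M has columns f1, ..., f3.
Gaussian elimination on [M | v] yields c = (2, -2, -1).
Check: 2f1 - 2f2 - f3 = (-3, 4, 11).

(2, -2, -1)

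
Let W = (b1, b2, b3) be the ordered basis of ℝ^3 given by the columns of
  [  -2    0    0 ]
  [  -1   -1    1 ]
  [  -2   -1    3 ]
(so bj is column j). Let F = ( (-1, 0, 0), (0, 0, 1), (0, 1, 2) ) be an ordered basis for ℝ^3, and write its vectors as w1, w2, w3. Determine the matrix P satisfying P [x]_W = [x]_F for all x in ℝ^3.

[[2, 0, 0], [0, 1, 1], [-1, -1, 1]]

Let M have columns bj and N have columns wj. Then for every x, N [x]_F = x = M [x]_W, so P = N^(-1) M.
Since det N = 1, N^(-1) has integer entries; multiplying gives P = [[2, 0, 0], [0, 1, 1], [-1, -1, 1]].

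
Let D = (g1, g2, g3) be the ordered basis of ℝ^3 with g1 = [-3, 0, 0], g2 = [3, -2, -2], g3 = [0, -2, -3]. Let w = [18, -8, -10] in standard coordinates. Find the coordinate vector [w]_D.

[w]_D is the unique c with M c = w, where M has columns g1, ..., g3.
Row-reducing the augmented matrix [M | w] gives c = (-4, 2, 2).
Check: -4g1 + 2g2 + 2g3 = [18, -8, -10].

[-4, 2, 2]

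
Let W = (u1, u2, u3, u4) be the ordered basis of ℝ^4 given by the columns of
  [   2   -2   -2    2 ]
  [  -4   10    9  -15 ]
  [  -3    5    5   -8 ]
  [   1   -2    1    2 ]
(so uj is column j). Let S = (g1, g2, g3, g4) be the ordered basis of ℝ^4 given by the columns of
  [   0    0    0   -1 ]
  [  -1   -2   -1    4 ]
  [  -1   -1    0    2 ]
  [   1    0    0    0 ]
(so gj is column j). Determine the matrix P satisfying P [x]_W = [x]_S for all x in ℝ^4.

[[1, -2, 1, 2], [-2, 1, -2, 2], [-1, -2, 2, 1], [-2, 2, 2, -2]]

Let M have columns uj and N have columns gj. Then for every x, N [x]_S = x = M [x]_W, so P = N^(-1) M.
Since det N = -1, N^(-1) has integer entries; multiplying gives P = [[1, -2, 1, 2], [-2, 1, -2, 2], [-1, -2, 2, 1], [-2, 2, 2, -2]].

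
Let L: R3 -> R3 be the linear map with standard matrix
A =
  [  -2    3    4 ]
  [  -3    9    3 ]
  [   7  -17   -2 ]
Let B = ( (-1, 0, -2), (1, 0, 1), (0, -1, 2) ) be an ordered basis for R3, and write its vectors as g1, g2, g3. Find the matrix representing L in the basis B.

[[3, -3, -2], [-3, -1, 3], [3, 0, 3]]

With P the matrix whose columns are g1, ..., g3, [L]_B = P^(-1) A P.
Column by column: L(g1) = A g1 = (-6, -3, -3); its B-coordinates (3, -3, 3) give column 1.
Continuing for each basis vector yields [L]_B = [[3, -3, -2], [-3, -1, 3], [3, 0, 3]].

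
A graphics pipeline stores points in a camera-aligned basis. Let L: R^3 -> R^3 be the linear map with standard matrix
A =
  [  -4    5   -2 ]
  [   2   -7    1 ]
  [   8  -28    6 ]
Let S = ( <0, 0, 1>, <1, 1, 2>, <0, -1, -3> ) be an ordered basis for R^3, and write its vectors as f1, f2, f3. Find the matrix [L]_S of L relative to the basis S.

[[1, -2, -1], [-2, -3, 1], [-3, 0, -3]]

Let P have columns f1, ..., f3. Then [L]_S = P^(-1) A P.
Here det P = -1, so P^(-1) is integer; computing A P first and then P^(-1)(A P) gives [[1, -2, -1], [-2, -3, 1], [-3, 0, -3]].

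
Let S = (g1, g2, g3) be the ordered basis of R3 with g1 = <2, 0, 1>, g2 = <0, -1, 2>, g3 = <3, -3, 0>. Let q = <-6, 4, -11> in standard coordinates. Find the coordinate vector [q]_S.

<-3, -4, 0>

Write q = c_1 g1 + ... + c_3 g3 and solve for the c_i.
Row-reducing the augmented matrix [M | q] gives c = (-3, -4, 0).
Check: -3g1 - 4g2 + 0·g3 = <-6, 4, -11>.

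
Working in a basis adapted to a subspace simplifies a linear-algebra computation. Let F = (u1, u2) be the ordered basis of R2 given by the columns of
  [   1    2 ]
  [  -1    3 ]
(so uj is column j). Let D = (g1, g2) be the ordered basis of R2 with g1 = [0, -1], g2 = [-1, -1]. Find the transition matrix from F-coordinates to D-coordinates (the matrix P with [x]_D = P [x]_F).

Take x = uj: its F-coordinates are the j-th standard unit vector, so P e_j — column j of P — equals [uj]_D.
u1 = 2g1 - g2, giving column 1 = [2, -1]; repeating for each j gives P = [[2, -1], [-1, -2]].

[[2, -1], [-1, -2]]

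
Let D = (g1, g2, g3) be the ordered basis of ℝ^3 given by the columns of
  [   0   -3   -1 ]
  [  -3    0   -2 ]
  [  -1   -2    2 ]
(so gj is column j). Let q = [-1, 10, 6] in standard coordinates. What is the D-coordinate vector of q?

[-4, 0, 1]

We seek scalars with c_1 g1 + ... + c_3 g3 = q; equivalently solve M c = q where the columns of M are g1, ..., g3.
Solving this 3x3 system gives c = (-4, 0, 1).
Check: -4g1 + 0·g2 + g3 = [-1, 10, 6].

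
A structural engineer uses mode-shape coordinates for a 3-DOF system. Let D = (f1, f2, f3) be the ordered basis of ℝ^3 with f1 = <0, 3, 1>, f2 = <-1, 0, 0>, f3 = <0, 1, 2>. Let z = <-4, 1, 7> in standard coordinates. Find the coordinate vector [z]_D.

<-1, 4, 4>

[z]_D is the unique c with M c = z, where M has columns f1, ..., f3.
Gaussian elimination on [M | z] yields c = (-1, 4, 4).
Check: -f1 + 4f2 + 4f3 = <-4, 1, 7>.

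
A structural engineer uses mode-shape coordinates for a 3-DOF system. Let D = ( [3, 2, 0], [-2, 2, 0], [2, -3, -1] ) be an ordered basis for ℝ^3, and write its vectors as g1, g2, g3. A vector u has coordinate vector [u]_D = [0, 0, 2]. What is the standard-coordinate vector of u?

u = M [u]_D, where M has columns g1, ..., g3.
Carrying out the matrix-vector product, u = [4, -6, -2].

[4, -6, -2]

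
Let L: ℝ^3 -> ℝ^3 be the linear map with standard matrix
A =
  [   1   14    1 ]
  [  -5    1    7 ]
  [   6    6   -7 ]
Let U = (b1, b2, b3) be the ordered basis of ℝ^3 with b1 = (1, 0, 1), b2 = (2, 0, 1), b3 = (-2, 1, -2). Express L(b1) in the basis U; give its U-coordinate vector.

Compute L(b1) = A b1 = (2, 2, -1) in standard coordinates.
Then write this in U-coordinates: solve for y in y_1 b1 + ... + y_3 b3 = (2, 2, -1).
This gives y = (0, 3, 2), which is column 1 of [L]_U.

(0, 3, 2)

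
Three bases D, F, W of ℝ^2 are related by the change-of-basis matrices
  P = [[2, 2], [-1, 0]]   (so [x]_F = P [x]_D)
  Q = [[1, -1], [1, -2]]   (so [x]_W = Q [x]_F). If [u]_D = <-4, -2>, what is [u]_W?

<-16, -20>

First [u]_F = P [u]_D = <-12, 4>.
Then [u]_W = Q [u]_F = <-16, -20>.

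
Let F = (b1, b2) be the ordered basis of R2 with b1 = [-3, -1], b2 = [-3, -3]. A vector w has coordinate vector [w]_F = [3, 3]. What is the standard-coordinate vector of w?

[-18, -12]

By definition w = 3b1 + 3b2.
Summing componentwise gives [-18, -12].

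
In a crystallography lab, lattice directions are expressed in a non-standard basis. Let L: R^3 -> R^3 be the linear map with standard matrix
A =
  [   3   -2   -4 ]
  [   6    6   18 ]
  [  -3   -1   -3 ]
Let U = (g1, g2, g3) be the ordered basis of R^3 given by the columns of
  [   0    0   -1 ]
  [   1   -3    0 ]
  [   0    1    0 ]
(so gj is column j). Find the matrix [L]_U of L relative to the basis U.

Let P have columns g1, ..., g3. Then [L]_U = P^(-1) A P.
Here det P = -1, so P^(-1) is integer; computing A P first and then P^(-1)(A P) gives [[3, 0, 3], [-1, 0, 3], [2, -2, 3]].

[[3, 0, 3], [-1, 0, 3], [2, -2, 3]]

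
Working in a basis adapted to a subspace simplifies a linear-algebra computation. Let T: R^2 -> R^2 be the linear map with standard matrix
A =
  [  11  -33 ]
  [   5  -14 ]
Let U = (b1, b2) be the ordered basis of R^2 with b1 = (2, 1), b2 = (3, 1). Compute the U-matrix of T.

Let P have columns b1, b2. Then [T]_U = P^(-1) A P.
Here det P = -1, so P^(-1) is integer; computing A P first and then P^(-1)(A P) gives [[-1, 3], [-3, -2]].

[[-1, 3], [-3, -2]]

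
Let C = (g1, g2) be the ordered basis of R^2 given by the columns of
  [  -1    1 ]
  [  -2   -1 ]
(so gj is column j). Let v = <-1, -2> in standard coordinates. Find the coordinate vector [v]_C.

<1, 0>

[v]_C is the unique c with M c = v, where M has columns g1, g2.
System: -c_1 + c_2 = -1, -2c_1 - c_2 = -2; solving gives c_1 = 1, c_2 = 0.
Check: g1 + 0·g2 = <-1, -2>.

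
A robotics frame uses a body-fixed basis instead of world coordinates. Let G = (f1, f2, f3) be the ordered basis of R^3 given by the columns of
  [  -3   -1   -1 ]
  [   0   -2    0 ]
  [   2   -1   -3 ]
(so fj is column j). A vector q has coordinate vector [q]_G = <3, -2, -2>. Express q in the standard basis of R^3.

<-5, 4, 14>

The coordinates say q = 3f1 - 2f2 - 2f3; adding the scaled basis vectors gives <-5, 4, 14>.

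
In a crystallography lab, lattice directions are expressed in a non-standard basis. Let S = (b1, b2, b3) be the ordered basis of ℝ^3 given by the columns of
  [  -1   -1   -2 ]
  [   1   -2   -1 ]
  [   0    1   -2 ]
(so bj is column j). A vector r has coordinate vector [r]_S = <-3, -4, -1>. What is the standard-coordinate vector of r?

<9, 6, -2>

The coordinates say r = -3b1 - 4b2 - b3; adding the scaled basis vectors gives <9, 6, -2>.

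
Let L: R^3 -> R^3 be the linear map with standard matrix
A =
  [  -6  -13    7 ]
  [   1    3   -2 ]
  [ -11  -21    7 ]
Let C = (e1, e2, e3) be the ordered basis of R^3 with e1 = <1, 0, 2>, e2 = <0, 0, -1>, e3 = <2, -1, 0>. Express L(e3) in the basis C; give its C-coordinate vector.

Compute L(e3) = A e3 = <1, -1, -1> in standard coordinates.
Then write this in C-coordinates: solve for y in y_1 e1 + ... + y_3 e3 = <1, -1, -1>.
This gives y = <-1, -1, 1>, which is column 3 of [L]_C.

<-1, -1, 1>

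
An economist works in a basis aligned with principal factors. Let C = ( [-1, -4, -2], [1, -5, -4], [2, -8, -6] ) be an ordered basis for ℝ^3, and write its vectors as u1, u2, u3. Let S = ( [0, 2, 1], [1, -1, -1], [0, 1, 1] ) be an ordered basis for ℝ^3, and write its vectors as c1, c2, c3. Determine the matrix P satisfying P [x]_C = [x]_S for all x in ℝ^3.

Take x = uj: its C-coordinates are the j-th standard unit vector, so P e_j — column j of P — equals [uj]_S.
u1 = -2c1 - c2 - c3, giving column 1 = [-2, -1, -1]; repeating for each j gives P = [[-2, -1, -2], [-1, 1, 2], [-1, -2, -2]].

[[-2, -1, -2], [-1, 1, 2], [-1, -2, -2]]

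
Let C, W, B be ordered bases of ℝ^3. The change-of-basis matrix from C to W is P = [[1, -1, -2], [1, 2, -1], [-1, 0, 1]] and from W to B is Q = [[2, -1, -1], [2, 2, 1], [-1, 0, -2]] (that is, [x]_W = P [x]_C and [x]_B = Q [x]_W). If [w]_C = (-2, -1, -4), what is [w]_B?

(16, 12, -3)

First [w]_W = P [w]_C = (7, 0, -2).
Then [w]_B = Q [w]_W = (16, 12, -3).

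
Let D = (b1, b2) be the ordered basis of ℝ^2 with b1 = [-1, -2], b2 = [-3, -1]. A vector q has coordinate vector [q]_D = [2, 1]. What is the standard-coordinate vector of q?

q = M [q]_D, where M has columns b1, b2.
Carrying out the matrix-vector product, q = [-5, -5].

[-5, -5]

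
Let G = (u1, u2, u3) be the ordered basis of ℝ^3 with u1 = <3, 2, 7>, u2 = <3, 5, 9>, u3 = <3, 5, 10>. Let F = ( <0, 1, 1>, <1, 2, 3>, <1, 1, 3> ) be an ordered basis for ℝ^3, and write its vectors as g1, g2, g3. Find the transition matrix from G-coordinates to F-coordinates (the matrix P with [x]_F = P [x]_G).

[[-2, 0, 1], [1, 2, 1], [2, 1, 2]]

Let M have columns uj and N have columns gj. Then for every x, N [x]_F = x = M [x]_G, so P = N^(-1) M.
Since det N = -1, N^(-1) has integer entries; multiplying gives P = [[-2, 0, 1], [1, 2, 1], [2, 1, 2]].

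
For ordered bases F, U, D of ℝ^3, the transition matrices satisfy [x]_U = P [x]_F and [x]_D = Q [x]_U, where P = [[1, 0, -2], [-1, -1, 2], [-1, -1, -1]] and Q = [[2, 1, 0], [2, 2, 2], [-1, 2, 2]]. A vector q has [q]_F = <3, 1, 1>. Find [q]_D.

<0, -12, -15>

Composing the changes, [q]_D = Q P [q]_F.
Q P = [[1, -1, -2], [-2, -4, -2], [-5, -4, 4]]; applying this to <3, 1, 1> gives <0, -12, -15>.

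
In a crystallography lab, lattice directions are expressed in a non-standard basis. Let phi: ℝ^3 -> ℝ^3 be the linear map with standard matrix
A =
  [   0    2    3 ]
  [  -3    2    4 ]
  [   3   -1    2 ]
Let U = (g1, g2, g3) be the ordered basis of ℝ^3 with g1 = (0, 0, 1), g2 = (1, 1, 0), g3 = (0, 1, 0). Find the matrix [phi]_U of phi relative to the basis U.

With P the matrix whose columns are g1, ..., g3, [phi]_U = P^(-1) A P.
Column by column: phi(g1) = A g1 = (3, 4, 2); its U-coordinates (2, 3, 1) give column 1.
Continuing for each basis vector yields [phi]_U = [[2, 2, -1], [3, 2, 2], [1, -3, 0]].

[[2, 2, -1], [3, 2, 2], [1, -3, 0]]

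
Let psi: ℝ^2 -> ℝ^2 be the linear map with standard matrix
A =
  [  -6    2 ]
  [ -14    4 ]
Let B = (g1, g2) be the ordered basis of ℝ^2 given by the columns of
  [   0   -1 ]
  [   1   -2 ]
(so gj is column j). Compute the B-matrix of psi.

[[0, 2], [-2, -2]]

With P the matrix whose columns are g1, g2, [psi]_B = P^(-1) A P.
Column by column: psi(g1) = A g1 = (2, 4); its B-coordinates (0, -2) give column 1.
Continuing for each basis vector yields [psi]_B = [[0, 2], [-2, -2]].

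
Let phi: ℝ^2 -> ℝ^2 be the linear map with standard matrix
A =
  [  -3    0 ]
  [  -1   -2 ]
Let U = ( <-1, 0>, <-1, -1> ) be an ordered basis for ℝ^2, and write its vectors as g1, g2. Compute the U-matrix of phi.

The j-th column of [phi]_U is [phi(gj)]_U.
phi(g1) = A g1 = <3, 1> = -2g1 - g2, so column 1 is <-2, -1>.
Repeating for g2 and assembling the columns gives [[-2, 0], [-1, -3]].

[[-2, 0], [-1, -3]]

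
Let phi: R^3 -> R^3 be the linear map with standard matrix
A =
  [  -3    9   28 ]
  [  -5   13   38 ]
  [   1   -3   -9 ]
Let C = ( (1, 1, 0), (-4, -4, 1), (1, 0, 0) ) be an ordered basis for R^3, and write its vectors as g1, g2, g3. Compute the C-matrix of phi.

With P the matrix whose columns are g1, ..., g3, [phi]_C = P^(-1) A P.
Column by column: phi(g1) = A g1 = (6, 8, -2); its C-coordinates (0, -2, -2) give column 1.
Continuing for each basis vector yields [phi]_C = [[0, 2, -1], [-2, -1, 1], [-2, -2, 2]].

[[0, 2, -1], [-2, -1, 1], [-2, -2, 2]]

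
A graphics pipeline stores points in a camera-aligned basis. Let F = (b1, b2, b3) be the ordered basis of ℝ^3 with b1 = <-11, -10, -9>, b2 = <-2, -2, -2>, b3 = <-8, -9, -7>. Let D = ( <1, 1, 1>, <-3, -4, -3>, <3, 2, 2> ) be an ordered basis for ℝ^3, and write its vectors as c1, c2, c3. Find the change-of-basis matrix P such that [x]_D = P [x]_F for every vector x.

[[-2, -2, 1], [1, 0, 2], [-2, 0, -1]]

Take x = bj: its F-coordinates are the j-th standard unit vector, so P e_j — column j of P — equals [bj]_D.
b1 = -2c1 + c2 - 2c3, giving column 1 = <-2, 1, -2>; repeating for each j gives P = [[-2, -2, 1], [1, 0, 2], [-2, 0, -1]].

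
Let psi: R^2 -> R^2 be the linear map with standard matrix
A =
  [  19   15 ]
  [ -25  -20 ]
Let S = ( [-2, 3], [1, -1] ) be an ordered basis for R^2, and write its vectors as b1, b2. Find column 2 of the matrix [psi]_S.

Column 2 of [psi]_S is the S-coordinate vector of psi(b2).
In standard coordinates psi(b2) = A b2 = [4, -5].
Converting to S: [4, -5] = -b1 + 2b2, so the coordinate vector is [-1, 2].

[-1, 2]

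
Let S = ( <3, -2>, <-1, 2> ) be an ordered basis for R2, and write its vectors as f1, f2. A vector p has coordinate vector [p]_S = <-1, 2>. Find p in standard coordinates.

<-5, 6>

By definition p = -f1 + 2f2.
Summing componentwise gives <-5, 6>.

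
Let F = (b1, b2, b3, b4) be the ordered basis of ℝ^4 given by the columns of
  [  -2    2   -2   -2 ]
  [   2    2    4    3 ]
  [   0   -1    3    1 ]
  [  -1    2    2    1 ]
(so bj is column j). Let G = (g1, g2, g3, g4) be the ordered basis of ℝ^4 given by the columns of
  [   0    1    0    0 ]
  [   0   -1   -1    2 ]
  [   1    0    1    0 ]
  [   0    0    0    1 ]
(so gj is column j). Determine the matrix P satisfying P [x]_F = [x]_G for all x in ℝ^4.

Take x = bj: its F-coordinates are the j-th standard unit vector, so P e_j — column j of P — equals [bj]_G.
b1 = 2g1 - 2g2 - 2g3 - g4, giving column 1 = <2, -2, -2, -1>; repeating for each j gives P = [[2, -1, 1, 0], [-2, 2, -2, -2], [-2, 0, 2, 1], [-1, 2, 2, 1]].

[[2, -1, 1, 0], [-2, 2, -2, -2], [-2, 0, 2, 1], [-1, 2, 2, 1]]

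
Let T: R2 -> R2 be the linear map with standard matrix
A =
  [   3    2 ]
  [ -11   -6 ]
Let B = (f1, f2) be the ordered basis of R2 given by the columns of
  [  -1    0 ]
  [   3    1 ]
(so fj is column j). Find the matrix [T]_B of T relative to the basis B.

[[-3, -2], [2, 0]]

Let P have columns f1, f2. Then [T]_B = P^(-1) A P.
Here det P = -1, so P^(-1) is integer; computing A P first and then P^(-1)(A P) gives [[-3, -2], [2, 0]].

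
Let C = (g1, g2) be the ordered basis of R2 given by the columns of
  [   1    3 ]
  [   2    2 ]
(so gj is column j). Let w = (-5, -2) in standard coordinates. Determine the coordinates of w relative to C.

(1, -2)

[w]_C is the unique c with M c = w, where M has columns g1, g2.
System: c_1 + 3c_2 = -5, 2c_1 + 2c_2 = -2; solving gives c_1 = 1, c_2 = -2.
Check: g1 - 2g2 = (-5, -2).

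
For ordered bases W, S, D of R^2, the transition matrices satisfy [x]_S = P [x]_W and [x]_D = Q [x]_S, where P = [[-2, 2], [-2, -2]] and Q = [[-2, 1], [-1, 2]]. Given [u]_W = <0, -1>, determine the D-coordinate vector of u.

First [u]_S = P [u]_W = <-2, 2>.
Then [u]_D = Q [u]_S = <6, 6>.

<6, 6>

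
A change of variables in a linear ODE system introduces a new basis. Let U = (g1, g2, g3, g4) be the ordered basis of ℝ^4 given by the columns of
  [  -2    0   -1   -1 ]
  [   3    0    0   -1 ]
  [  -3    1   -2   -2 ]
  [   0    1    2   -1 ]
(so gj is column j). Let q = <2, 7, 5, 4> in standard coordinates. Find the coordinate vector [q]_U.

<1, 0, 0, -4>

[q]_U is the unique c with M c = q, where M has columns g1, ..., g4.
Gaussian elimination on [M | q] yields c = (1, 0, 0, -4).
Check: g1 + 0·g2 + 0·g3 - 4g4 = <2, 7, 5, 4>.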